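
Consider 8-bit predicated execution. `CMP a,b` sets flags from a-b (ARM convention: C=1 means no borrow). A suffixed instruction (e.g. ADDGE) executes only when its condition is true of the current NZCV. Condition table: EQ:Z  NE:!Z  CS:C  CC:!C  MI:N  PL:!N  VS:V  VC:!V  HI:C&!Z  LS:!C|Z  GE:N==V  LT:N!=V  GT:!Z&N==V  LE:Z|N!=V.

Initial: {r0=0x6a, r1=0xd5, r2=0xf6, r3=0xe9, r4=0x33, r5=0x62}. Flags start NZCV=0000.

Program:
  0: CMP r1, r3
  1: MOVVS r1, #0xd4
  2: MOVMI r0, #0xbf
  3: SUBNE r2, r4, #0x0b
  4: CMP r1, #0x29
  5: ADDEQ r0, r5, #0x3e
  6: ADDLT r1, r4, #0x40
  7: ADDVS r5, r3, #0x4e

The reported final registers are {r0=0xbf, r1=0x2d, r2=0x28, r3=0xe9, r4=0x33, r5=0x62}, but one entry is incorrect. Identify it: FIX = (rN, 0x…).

[0] flags=1000 → (cmp)
[1] flags=1000 VS?F → skip
[2] flags=1000 MI?T → r0=0xbf
[3] flags=1000 NE?T → r2=0x28
[4] flags=1010 → (cmp)
[5] flags=1010 EQ?F → skip
[6] flags=1010 LT?T → r1=0x73
[7] flags=1010 VS?F → skip

FIX = (r1, 0x73)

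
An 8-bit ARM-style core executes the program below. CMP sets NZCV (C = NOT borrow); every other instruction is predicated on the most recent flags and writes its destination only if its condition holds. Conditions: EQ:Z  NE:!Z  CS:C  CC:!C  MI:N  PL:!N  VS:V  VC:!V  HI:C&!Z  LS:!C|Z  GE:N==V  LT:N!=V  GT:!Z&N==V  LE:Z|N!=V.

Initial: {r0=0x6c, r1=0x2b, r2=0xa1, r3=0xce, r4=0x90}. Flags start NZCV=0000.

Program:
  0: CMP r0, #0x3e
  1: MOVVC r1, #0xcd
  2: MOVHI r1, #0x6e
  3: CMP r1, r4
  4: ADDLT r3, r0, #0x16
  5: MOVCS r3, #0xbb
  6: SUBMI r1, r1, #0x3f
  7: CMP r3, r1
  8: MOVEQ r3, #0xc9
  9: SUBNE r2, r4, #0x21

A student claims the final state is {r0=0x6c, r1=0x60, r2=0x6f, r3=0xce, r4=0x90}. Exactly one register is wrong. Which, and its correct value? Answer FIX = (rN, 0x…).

[0] flags=0010 → (cmp)
[1] flags=0010 VC?T → r1=0xcd
[2] flags=0010 HI?T → r1=0x6e
[3] flags=1001 → (cmp)
[4] flags=1001 LT?F → skip
[5] flags=1001 CS?F → skip
[6] flags=1001 MI?T → r1=0x2f
[7] flags=1010 → (cmp)
[8] flags=1010 EQ?F → skip
[9] flags=1010 NE?T → r2=0x6f

FIX = (r1, 0x2f)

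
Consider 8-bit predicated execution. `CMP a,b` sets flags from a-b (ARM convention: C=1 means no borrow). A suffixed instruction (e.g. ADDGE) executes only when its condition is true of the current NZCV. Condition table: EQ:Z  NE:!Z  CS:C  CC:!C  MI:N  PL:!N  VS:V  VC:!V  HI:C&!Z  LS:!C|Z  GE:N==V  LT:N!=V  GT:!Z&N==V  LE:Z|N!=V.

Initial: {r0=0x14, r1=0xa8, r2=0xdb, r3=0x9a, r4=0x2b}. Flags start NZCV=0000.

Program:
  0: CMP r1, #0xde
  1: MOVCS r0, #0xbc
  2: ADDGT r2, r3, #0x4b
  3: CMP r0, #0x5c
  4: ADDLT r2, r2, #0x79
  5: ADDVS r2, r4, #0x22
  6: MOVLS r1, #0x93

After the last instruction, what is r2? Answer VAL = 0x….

VAL = 0x54

0: ✓ CMP  NZCV=1000
1: · MOVCS
2: · ADDGT
3: ✓ CMP  NZCV=1000
4: ✓ ADDLT  r2←0x54
5: · ADDVS
6: ✓ MOVLS  r1←0x93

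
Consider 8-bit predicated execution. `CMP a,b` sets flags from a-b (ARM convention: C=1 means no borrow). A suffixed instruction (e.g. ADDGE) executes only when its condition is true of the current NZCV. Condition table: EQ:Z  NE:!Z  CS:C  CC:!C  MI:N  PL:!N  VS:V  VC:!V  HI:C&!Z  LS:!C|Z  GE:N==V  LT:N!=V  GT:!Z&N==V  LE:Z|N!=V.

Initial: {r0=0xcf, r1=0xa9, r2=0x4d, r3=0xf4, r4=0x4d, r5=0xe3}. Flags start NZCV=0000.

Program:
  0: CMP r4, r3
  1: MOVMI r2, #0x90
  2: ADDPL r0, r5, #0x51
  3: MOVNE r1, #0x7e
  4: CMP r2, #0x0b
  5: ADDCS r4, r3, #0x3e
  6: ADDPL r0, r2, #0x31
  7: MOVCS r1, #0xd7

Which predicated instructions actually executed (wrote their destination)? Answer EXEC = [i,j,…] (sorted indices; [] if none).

0: ✓ CMP  NZCV=0000
1: · MOVMI
2: ✓ ADDPL  r0←0x34
3: ✓ MOVNE  r1←0x7e
4: ✓ CMP  NZCV=0010
5: ✓ ADDCS  r4←0x32
6: ✓ ADDPL  r0←0x7e
7: ✓ MOVCS  r1←0xd7

EXEC = [2,3,5,6,7]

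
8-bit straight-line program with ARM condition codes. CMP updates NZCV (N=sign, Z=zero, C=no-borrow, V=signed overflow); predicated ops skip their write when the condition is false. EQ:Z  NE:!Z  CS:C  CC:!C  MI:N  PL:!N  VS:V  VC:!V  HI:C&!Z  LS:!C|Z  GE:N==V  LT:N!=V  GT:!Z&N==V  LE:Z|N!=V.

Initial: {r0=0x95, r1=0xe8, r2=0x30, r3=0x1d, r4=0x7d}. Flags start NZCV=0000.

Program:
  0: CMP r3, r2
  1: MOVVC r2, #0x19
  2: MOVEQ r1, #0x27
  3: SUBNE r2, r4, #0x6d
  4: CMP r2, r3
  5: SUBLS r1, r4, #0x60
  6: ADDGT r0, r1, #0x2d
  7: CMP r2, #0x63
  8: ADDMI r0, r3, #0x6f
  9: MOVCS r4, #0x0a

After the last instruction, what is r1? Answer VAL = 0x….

VAL = 0x1d

0: ✓ CMP  NZCV=1000
1: ✓ MOVVC  r2←0x19
2: · MOVEQ
3: ✓ SUBNE  r2←0x10
4: ✓ CMP  NZCV=1000
5: ✓ SUBLS  r1←0x1d
6: · ADDGT
7: ✓ CMP  NZCV=1000
8: ✓ ADDMI  r0←0x8c
9: · MOVCS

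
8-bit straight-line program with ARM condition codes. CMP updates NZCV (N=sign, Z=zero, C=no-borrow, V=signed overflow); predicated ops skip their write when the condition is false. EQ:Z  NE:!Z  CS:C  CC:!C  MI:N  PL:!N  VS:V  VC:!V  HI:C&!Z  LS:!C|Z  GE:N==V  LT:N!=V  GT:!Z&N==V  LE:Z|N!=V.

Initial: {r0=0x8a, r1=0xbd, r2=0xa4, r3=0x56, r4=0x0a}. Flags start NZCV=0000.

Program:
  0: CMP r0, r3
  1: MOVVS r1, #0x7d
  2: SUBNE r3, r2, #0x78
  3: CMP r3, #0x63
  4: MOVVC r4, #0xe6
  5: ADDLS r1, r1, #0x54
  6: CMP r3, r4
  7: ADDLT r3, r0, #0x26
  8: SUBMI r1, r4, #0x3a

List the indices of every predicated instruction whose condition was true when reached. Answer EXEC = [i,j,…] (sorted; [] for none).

EXEC = [1,2,4,5]

0: ✓ CMP  NZCV=0011
1: ✓ MOVVS  r1←0x7d
2: ✓ SUBNE  r3←0x2c
3: ✓ CMP  NZCV=1000
4: ✓ MOVVC  r4←0xe6
5: ✓ ADDLS  r1←0xd1
6: ✓ CMP  NZCV=0000
7: · ADDLT
8: · SUBMI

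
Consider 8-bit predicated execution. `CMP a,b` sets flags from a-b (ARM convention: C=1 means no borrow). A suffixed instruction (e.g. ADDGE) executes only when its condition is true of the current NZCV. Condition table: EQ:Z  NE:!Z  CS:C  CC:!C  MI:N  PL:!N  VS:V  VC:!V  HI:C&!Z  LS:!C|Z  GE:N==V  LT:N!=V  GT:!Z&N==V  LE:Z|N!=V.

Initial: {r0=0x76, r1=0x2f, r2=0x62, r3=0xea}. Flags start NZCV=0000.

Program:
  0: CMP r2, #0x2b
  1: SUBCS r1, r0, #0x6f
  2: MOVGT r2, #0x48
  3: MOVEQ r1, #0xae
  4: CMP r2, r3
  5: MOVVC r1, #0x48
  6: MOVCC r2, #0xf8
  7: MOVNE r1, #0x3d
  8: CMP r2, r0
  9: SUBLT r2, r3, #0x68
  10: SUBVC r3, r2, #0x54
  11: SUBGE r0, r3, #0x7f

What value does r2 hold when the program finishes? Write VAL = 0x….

VAL = 0x82

0: ✓ CMP  NZCV=0010
1: ✓ SUBCS  r1←0x07
2: ✓ MOVGT  r2←0x48
3: · MOVEQ
4: ✓ CMP  NZCV=0000
5: ✓ MOVVC  r1←0x48
6: ✓ MOVCC  r2←0xf8
7: ✓ MOVNE  r1←0x3d
8: ✓ CMP  NZCV=1010
9: ✓ SUBLT  r2←0x82
10: ✓ SUBVC  r3←0x2e
11: · SUBGE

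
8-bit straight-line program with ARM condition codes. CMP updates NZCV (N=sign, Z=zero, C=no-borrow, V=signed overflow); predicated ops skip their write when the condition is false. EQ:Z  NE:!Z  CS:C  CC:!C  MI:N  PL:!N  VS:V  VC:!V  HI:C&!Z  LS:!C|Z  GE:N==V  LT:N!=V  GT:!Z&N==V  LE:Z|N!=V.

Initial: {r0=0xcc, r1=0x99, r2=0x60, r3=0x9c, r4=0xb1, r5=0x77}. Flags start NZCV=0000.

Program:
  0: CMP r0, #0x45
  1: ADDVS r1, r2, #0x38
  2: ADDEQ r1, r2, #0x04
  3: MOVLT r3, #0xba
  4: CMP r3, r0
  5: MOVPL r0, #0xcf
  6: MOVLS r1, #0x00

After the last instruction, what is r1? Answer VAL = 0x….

0: ✓ CMP  NZCV=1010
1: · ADDVS
2: · ADDEQ
3: ✓ MOVLT  r3←0xba
4: ✓ CMP  NZCV=1000
5: · MOVPL
6: ✓ MOVLS  r1←0x00

VAL = 0x00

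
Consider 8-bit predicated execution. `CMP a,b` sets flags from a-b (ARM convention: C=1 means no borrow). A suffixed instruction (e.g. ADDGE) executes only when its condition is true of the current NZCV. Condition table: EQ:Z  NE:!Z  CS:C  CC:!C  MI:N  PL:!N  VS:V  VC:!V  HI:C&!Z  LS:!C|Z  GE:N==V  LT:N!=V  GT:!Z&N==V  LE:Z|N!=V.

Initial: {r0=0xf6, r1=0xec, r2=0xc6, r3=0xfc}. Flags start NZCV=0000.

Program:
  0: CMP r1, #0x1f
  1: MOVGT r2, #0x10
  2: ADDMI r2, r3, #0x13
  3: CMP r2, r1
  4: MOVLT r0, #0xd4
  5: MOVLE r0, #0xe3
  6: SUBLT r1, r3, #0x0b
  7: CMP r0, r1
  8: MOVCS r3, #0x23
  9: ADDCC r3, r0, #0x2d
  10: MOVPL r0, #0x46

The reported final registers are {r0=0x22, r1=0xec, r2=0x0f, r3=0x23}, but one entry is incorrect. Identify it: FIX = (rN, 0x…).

0: ✓ CMP  NZCV=1010
1: · MOVGT
2: ✓ ADDMI  r2←0x0f
3: ✓ CMP  NZCV=0000
4: · MOVLT
5: · MOVLE
6: · SUBLT
7: ✓ CMP  NZCV=0010
8: ✓ MOVCS  r3←0x23
9: · ADDCC
10: ✓ MOVPL  r0←0x46

FIX = (r0, 0x46)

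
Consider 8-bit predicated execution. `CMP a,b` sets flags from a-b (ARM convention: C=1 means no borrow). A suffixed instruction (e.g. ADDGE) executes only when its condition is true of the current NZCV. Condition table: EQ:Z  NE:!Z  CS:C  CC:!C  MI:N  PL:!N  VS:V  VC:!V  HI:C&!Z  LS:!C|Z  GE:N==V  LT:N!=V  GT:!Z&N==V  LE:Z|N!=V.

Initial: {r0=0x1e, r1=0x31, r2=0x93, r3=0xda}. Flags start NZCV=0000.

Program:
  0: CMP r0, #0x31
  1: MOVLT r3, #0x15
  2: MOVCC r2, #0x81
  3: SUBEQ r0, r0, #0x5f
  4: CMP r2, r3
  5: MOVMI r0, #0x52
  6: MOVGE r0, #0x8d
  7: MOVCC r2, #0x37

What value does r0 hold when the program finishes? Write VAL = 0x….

[0] flags=1000 → (cmp)
[1] flags=1000 LT?T → r3=0x15
[2] flags=1000 CC?T → r2=0x81
[3] flags=1000 EQ?F → skip
[4] flags=0011 → (cmp)
[5] flags=0011 MI?F → skip
[6] flags=0011 GE?F → skip
[7] flags=0011 CC?F → skip

VAL = 0x1e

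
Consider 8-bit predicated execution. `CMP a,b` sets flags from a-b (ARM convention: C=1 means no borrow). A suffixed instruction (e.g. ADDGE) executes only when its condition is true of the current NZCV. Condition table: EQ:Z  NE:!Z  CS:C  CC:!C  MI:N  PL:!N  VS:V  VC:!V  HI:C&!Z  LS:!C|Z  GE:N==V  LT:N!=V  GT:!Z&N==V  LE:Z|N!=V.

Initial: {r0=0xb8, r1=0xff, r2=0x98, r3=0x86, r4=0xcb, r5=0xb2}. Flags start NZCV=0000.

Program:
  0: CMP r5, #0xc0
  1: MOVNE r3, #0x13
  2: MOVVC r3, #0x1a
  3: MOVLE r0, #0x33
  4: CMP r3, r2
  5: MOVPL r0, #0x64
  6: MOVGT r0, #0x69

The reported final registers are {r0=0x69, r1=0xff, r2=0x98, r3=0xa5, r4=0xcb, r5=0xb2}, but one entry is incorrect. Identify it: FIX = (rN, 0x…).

FIX = (r3, 0x1a)

[0] flags=1000 → (cmp)
[1] flags=1000 NE?T → r3=0x13
[2] flags=1000 VC?T → r3=0x1a
[3] flags=1000 LE?T → r0=0x33
[4] flags=1001 → (cmp)
[5] flags=1001 PL?F → skip
[6] flags=1001 GT?T → r0=0x69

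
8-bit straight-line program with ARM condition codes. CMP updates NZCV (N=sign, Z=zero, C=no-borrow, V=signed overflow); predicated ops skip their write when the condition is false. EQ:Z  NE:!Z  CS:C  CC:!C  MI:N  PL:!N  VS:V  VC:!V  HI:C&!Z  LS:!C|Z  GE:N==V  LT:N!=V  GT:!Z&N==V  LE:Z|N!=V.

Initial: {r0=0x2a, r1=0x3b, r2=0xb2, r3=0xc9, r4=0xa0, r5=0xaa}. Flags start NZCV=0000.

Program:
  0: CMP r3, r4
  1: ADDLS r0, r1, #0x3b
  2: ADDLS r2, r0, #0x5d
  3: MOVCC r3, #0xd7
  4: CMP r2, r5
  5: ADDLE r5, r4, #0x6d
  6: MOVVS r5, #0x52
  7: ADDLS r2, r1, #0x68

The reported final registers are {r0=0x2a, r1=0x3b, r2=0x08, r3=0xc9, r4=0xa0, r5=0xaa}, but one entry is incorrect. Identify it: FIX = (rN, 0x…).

FIX = (r2, 0xb2)

0: ✓ CMP  NZCV=0010
1: · ADDLS
2: · ADDLS
3: · MOVCC
4: ✓ CMP  NZCV=0010
5: · ADDLE
6: · MOVVS
7: · ADDLS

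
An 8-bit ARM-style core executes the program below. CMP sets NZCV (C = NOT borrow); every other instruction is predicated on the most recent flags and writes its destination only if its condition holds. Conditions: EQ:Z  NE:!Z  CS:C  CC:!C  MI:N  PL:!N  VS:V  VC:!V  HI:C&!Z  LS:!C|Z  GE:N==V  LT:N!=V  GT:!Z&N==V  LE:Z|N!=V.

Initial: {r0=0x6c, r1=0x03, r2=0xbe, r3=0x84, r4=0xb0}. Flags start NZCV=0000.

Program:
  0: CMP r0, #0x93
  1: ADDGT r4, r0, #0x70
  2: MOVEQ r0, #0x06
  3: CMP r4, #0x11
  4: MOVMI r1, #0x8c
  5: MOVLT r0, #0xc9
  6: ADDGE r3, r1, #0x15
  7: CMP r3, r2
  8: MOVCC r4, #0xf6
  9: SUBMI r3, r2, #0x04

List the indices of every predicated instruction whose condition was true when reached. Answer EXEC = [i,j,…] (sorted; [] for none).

EXEC = [1,4,5,8,9]

[0] flags=1001 → (cmp)
[1] flags=1001 GT?T → r4=0xdc
[2] flags=1001 EQ?F → skip
[3] flags=1010 → (cmp)
[4] flags=1010 MI?T → r1=0x8c
[5] flags=1010 LT?T → r0=0xc9
[6] flags=1010 GE?F → skip
[7] flags=1000 → (cmp)
[8] flags=1000 CC?T → r4=0xf6
[9] flags=1000 MI?T → r3=0xba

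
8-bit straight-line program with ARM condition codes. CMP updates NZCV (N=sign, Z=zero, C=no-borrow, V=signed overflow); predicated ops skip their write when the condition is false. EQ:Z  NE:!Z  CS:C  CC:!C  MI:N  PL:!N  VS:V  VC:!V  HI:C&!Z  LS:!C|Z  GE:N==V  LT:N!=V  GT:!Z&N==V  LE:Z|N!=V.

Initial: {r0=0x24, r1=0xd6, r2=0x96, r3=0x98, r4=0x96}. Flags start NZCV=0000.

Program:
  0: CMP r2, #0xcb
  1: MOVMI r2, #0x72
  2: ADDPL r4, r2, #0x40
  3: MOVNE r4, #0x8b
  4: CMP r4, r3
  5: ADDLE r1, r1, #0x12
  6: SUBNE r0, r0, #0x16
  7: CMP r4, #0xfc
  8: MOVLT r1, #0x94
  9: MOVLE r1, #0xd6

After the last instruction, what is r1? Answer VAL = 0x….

VAL = 0xd6

[0] flags=1000 → (cmp)
[1] flags=1000 MI?T → r2=0x72
[2] flags=1000 PL?F → skip
[3] flags=1000 NE?T → r4=0x8b
[4] flags=1000 → (cmp)
[5] flags=1000 LE?T → r1=0xe8
[6] flags=1000 NE?T → r0=0x0e
[7] flags=1000 → (cmp)
[8] flags=1000 LT?T → r1=0x94
[9] flags=1000 LE?T → r1=0xd6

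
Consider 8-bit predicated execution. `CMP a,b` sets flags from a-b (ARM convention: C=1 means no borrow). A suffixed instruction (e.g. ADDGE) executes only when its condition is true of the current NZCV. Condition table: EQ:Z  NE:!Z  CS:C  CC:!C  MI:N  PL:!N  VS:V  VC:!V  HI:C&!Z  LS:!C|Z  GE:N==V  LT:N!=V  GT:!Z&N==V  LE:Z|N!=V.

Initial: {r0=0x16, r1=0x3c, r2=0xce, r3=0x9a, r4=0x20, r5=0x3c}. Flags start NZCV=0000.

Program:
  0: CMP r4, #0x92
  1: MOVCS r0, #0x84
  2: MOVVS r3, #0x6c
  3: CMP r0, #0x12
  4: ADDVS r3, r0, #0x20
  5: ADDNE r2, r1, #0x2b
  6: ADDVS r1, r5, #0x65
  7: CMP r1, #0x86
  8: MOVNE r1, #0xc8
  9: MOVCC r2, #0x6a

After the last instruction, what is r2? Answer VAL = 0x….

VAL = 0x6a

0: ✓ CMP  NZCV=1001
1: · MOVCS
2: ✓ MOVVS  r3←0x6c
3: ✓ CMP  NZCV=0010
4: · ADDVS
5: ✓ ADDNE  r2←0x67
6: · ADDVS
7: ✓ CMP  NZCV=1001
8: ✓ MOVNE  r1←0xc8
9: ✓ MOVCC  r2←0x6a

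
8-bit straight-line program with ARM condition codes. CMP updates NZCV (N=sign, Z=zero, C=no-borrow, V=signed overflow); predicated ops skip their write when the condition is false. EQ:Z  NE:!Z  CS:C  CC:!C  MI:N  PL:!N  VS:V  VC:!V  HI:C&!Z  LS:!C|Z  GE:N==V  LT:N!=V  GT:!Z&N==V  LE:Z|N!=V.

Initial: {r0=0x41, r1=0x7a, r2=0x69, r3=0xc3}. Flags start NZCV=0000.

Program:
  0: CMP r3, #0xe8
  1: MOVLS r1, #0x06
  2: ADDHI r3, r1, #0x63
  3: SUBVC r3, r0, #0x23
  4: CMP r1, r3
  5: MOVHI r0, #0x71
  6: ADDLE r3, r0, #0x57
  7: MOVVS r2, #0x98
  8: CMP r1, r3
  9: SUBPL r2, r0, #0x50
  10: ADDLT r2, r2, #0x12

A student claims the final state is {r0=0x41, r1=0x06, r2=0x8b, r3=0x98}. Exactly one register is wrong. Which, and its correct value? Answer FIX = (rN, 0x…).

FIX = (r2, 0xf1)

0: ✓ CMP  NZCV=1000
1: ✓ MOVLS  r1←0x06
2: · ADDHI
3: ✓ SUBVC  r3←0x1e
4: ✓ CMP  NZCV=1000
5: · MOVHI
6: ✓ ADDLE  r3←0x98
7: · MOVVS
8: ✓ CMP  NZCV=0000
9: ✓ SUBPL  r2←0xf1
10: · ADDLT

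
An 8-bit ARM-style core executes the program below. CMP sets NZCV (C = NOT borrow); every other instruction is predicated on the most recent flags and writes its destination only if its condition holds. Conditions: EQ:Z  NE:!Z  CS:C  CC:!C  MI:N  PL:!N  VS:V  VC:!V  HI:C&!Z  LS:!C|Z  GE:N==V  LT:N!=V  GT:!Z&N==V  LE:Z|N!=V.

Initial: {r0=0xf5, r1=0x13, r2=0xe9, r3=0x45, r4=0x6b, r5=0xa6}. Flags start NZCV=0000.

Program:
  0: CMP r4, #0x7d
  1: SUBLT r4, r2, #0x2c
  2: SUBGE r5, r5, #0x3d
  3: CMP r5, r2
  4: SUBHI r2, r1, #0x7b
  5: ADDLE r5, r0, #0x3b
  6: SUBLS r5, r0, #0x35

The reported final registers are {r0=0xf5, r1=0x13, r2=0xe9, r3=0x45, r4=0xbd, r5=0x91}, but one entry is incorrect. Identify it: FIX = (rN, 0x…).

FIX = (r5, 0xc0)

[0] flags=1000 → (cmp)
[1] flags=1000 LT?T → r4=0xbd
[2] flags=1000 GE?F → skip
[3] flags=1000 → (cmp)
[4] flags=1000 HI?F → skip
[5] flags=1000 LE?T → r5=0x30
[6] flags=1000 LS?T → r5=0xc0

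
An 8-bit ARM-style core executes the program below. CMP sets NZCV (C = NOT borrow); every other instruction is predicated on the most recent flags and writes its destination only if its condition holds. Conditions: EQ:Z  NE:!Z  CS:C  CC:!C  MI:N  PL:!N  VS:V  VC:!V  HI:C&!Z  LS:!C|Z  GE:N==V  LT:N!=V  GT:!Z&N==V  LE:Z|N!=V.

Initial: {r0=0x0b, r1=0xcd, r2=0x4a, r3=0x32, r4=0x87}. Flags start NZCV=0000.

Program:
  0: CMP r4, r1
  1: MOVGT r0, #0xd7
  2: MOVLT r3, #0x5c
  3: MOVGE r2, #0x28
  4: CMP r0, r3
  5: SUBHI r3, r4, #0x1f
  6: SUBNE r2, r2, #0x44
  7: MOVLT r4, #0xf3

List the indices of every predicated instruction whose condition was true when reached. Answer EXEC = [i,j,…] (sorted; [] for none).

[0] flags=1000 → (cmp)
[1] flags=1000 GT?F → skip
[2] flags=1000 LT?T → r3=0x5c
[3] flags=1000 GE?F → skip
[4] flags=1000 → (cmp)
[5] flags=1000 HI?F → skip
[6] flags=1000 NE?T → r2=0x06
[7] flags=1000 LT?T → r4=0xf3

EXEC = [2,6,7]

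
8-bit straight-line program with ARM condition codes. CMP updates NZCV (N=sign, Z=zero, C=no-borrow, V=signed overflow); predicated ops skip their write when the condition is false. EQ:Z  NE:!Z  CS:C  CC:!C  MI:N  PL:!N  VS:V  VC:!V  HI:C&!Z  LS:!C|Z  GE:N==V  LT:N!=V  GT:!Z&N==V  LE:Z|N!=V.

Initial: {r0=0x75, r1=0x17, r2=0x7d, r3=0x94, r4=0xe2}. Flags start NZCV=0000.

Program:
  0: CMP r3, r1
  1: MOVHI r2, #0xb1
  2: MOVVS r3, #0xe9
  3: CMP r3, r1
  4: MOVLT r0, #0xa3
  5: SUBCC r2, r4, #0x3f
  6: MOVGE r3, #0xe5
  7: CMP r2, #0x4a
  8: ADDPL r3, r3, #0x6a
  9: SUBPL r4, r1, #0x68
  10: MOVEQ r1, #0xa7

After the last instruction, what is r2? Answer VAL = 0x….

0: ✓ CMP  NZCV=0011
1: ✓ MOVHI  r2←0xb1
2: ✓ MOVVS  r3←0xe9
3: ✓ CMP  NZCV=1010
4: ✓ MOVLT  r0←0xa3
5: · SUBCC
6: · MOVGE
7: ✓ CMP  NZCV=0011
8: ✓ ADDPL  r3←0x53
9: ✓ SUBPL  r4←0xaf
10: · MOVEQ

VAL = 0xb1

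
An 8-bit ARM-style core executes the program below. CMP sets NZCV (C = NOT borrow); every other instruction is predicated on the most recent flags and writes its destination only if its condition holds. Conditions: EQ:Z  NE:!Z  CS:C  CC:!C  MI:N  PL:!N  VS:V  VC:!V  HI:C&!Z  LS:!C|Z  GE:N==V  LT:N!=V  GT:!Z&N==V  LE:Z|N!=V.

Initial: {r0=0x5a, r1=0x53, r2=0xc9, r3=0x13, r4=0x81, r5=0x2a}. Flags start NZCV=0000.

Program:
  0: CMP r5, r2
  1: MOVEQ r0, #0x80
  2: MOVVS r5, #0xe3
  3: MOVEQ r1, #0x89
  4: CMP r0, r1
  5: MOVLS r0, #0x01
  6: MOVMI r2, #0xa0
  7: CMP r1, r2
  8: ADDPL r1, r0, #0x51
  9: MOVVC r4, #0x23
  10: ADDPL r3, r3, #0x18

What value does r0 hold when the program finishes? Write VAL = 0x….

VAL = 0x5a

0: ✓ CMP  NZCV=0000
1: · MOVEQ
2: · MOVVS
3: · MOVEQ
4: ✓ CMP  NZCV=0010
5: · MOVLS
6: · MOVMI
7: ✓ CMP  NZCV=1001
8: · ADDPL
9: · MOVVC
10: · ADDPL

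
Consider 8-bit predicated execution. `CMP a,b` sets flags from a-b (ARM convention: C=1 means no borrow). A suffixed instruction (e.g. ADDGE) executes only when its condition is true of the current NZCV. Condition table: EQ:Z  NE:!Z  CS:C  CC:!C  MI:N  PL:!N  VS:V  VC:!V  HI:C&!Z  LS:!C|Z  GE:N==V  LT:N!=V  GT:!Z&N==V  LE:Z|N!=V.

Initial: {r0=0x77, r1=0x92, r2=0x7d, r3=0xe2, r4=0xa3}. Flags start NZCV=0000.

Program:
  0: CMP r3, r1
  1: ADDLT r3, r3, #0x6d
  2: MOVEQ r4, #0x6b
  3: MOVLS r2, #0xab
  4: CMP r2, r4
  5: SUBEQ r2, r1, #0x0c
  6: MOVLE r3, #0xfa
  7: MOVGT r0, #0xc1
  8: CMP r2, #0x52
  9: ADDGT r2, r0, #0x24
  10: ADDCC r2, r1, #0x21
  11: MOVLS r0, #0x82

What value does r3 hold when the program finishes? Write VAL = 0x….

VAL = 0xe2

0: ✓ CMP  NZCV=0010
1: · ADDLT
2: · MOVEQ
3: · MOVLS
4: ✓ CMP  NZCV=1001
5: · SUBEQ
6: · MOVLE
7: ✓ MOVGT  r0←0xc1
8: ✓ CMP  NZCV=0010
9: ✓ ADDGT  r2←0xe5
10: · ADDCC
11: · MOVLS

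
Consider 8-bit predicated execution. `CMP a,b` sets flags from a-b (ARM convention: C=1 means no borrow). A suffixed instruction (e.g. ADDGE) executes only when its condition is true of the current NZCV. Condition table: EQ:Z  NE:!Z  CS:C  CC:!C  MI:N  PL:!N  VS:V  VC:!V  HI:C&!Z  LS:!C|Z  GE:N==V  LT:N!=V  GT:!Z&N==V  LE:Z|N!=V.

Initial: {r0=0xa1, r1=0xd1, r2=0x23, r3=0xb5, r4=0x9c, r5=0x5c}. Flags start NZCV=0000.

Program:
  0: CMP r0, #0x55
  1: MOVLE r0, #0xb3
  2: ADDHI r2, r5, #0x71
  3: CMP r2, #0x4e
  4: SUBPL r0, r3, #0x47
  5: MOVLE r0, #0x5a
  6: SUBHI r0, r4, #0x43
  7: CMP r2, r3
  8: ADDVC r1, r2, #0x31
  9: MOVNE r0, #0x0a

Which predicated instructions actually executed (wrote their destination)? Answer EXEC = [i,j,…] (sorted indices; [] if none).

0: ✓ CMP  NZCV=0011
1: ✓ MOVLE  r0←0xb3
2: ✓ ADDHI  r2←0xcd
3: ✓ CMP  NZCV=0011
4: ✓ SUBPL  r0←0x6e
5: ✓ MOVLE  r0←0x5a
6: ✓ SUBHI  r0←0x59
7: ✓ CMP  NZCV=0010
8: ✓ ADDVC  r1←0xfe
9: ✓ MOVNE  r0←0x0a

EXEC = [1,2,4,5,6,8,9]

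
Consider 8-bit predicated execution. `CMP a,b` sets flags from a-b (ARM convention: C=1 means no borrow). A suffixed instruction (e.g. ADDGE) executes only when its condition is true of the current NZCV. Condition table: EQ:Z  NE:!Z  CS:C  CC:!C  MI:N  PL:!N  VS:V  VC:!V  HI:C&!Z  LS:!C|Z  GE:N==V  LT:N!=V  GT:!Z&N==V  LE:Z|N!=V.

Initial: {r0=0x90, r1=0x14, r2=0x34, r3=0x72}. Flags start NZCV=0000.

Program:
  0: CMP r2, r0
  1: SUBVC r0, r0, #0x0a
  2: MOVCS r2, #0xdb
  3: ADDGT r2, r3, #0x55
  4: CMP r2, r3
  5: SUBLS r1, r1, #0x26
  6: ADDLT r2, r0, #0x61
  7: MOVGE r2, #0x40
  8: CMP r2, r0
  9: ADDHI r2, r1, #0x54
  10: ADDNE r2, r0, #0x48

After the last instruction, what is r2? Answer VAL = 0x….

VAL = 0xd8

[0] flags=1001 → (cmp)
[1] flags=1001 VC?F → skip
[2] flags=1001 CS?F → skip
[3] flags=1001 GT?T → r2=0xc7
[4] flags=0011 → (cmp)
[5] flags=0011 LS?F → skip
[6] flags=0011 LT?T → r2=0xf1
[7] flags=0011 GE?F → skip
[8] flags=0010 → (cmp)
[9] flags=0010 HI?T → r2=0x68
[10] flags=0010 NE?T → r2=0xd8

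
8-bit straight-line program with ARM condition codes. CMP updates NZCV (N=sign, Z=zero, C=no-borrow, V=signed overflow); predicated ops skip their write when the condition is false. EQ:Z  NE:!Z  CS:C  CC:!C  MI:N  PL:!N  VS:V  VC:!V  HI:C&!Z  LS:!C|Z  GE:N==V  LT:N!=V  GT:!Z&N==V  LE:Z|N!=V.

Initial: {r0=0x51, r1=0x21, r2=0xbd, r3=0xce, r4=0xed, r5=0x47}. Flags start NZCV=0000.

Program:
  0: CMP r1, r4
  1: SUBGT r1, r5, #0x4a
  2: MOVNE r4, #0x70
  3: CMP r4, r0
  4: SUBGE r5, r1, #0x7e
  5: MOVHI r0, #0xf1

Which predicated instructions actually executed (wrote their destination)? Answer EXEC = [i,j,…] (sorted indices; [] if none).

EXEC = [1,2,4,5]

[0] flags=0000 → (cmp)
[1] flags=0000 GT?T → r1=0xfd
[2] flags=0000 NE?T → r4=0x70
[3] flags=0010 → (cmp)
[4] flags=0010 GE?T → r5=0x7f
[5] flags=0010 HI?T → r0=0xf1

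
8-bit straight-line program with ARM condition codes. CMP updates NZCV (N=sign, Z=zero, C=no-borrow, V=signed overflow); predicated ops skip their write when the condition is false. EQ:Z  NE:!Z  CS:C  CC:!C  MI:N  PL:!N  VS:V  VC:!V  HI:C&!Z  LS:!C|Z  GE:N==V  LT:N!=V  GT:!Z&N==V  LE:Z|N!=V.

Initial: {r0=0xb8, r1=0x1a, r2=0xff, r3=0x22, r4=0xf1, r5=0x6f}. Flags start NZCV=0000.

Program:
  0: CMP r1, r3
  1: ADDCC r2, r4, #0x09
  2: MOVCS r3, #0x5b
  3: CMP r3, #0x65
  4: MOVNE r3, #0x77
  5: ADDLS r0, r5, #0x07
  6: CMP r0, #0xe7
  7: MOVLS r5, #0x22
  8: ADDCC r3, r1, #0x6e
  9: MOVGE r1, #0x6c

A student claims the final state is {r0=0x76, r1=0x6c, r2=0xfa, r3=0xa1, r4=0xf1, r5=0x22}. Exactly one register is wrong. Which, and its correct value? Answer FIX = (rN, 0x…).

0: ✓ CMP  NZCV=1000
1: ✓ ADDCC  r2←0xfa
2: · MOVCS
3: ✓ CMP  NZCV=1000
4: ✓ MOVNE  r3←0x77
5: ✓ ADDLS  r0←0x76
6: ✓ CMP  NZCV=1001
7: ✓ MOVLS  r5←0x22
8: ✓ ADDCC  r3←0x88
9: ✓ MOVGE  r1←0x6c

FIX = (r3, 0x88)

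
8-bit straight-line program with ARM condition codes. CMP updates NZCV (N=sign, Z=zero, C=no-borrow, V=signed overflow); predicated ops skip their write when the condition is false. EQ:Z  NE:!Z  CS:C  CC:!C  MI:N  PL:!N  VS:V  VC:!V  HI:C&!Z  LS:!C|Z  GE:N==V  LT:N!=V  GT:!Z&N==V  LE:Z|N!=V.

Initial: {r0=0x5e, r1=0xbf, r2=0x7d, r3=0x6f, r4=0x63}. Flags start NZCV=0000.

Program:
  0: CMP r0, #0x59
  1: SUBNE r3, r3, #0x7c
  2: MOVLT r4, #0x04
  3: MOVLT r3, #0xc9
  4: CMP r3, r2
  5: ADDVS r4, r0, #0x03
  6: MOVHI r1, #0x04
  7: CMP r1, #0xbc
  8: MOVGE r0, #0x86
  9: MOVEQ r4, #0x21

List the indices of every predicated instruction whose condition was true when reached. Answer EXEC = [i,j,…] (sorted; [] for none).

EXEC = [1,5,6,8]

[0] flags=0010 → (cmp)
[1] flags=0010 NE?T → r3=0xf3
[2] flags=0010 LT?F → skip
[3] flags=0010 LT?F → skip
[4] flags=0011 → (cmp)
[5] flags=0011 VS?T → r4=0x61
[6] flags=0011 HI?T → r1=0x04
[7] flags=0000 → (cmp)
[8] flags=0000 GE?T → r0=0x86
[9] flags=0000 EQ?F → skip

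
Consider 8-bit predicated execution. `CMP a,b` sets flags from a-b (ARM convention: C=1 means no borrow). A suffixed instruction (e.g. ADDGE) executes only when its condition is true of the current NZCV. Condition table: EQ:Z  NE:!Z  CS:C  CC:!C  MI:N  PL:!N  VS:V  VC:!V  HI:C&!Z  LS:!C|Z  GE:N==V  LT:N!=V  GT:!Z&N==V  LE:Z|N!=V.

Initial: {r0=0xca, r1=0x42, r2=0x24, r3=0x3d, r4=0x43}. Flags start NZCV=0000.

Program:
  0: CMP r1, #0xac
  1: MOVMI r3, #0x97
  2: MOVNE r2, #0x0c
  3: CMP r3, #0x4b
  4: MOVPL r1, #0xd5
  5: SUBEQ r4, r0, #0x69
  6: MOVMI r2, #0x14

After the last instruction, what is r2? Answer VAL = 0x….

0: ✓ CMP  NZCV=1001
1: ✓ MOVMI  r3←0x97
2: ✓ MOVNE  r2←0x0c
3: ✓ CMP  NZCV=0011
4: ✓ MOVPL  r1←0xd5
5: · SUBEQ
6: · MOVMI

VAL = 0x0c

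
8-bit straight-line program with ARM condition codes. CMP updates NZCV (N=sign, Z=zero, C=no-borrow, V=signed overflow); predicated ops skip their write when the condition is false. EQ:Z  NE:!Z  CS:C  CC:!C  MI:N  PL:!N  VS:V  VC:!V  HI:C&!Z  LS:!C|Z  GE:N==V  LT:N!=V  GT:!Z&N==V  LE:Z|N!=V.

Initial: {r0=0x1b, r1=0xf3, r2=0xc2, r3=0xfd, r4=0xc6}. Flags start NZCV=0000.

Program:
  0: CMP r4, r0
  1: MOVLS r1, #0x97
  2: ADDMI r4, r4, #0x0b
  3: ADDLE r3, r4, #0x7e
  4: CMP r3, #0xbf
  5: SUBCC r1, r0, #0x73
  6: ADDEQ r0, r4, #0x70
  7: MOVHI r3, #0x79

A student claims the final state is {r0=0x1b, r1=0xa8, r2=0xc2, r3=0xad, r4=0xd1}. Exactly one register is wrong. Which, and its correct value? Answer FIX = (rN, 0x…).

[0] flags=1010 → (cmp)
[1] flags=1010 LS?F → skip
[2] flags=1010 MI?T → r4=0xd1
[3] flags=1010 LE?T → r3=0x4f
[4] flags=1001 → (cmp)
[5] flags=1001 CC?T → r1=0xa8
[6] flags=1001 EQ?F → skip
[7] flags=1001 HI?F → skip

FIX = (r3, 0x4f)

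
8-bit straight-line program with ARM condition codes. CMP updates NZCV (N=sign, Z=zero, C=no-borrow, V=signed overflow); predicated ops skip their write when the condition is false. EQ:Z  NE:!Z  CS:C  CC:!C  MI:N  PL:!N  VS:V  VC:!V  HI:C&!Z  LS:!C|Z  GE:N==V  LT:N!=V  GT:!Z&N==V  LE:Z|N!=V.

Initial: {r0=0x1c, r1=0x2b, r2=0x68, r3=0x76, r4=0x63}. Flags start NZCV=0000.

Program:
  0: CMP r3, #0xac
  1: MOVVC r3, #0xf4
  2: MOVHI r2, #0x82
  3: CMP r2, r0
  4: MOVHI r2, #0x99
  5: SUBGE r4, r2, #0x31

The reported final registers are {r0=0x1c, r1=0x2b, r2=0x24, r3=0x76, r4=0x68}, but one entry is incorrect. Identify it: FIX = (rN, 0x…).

FIX = (r2, 0x99)

0: ✓ CMP  NZCV=1001
1: · MOVVC
2: · MOVHI
3: ✓ CMP  NZCV=0010
4: ✓ MOVHI  r2←0x99
5: ✓ SUBGE  r4←0x68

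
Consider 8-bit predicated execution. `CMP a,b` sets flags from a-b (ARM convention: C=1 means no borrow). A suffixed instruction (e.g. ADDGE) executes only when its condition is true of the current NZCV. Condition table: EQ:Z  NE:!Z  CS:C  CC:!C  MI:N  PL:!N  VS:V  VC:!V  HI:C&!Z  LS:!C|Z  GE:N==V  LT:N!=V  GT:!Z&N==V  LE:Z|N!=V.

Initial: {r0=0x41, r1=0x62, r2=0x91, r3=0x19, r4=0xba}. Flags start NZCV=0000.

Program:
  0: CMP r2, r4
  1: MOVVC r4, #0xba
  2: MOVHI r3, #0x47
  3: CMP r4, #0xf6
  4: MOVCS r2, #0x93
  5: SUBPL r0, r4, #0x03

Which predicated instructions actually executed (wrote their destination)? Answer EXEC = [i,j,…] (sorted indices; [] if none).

0: ✓ CMP  NZCV=1000
1: ✓ MOVVC  r4←0xba
2: · MOVHI
3: ✓ CMP  NZCV=1000
4: · MOVCS
5: · SUBPL

EXEC = [1]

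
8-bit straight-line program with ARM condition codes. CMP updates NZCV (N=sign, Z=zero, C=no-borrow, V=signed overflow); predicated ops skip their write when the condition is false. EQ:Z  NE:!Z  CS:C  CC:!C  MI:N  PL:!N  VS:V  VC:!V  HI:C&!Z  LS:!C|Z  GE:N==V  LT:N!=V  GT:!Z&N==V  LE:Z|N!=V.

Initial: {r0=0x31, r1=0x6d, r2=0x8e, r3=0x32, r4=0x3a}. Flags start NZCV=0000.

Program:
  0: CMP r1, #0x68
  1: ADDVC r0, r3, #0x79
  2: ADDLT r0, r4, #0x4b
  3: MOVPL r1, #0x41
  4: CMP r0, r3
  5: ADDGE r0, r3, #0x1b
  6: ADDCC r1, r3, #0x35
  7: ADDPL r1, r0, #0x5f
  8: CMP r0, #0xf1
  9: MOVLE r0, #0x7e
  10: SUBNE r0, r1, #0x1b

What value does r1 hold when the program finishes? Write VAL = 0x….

[0] flags=0010 → (cmp)
[1] flags=0010 VC?T → r0=0xab
[2] flags=0010 LT?F → skip
[3] flags=0010 PL?T → r1=0x41
[4] flags=0011 → (cmp)
[5] flags=0011 GE?F → skip
[6] flags=0011 CC?F → skip
[7] flags=0011 PL?T → r1=0x0a
[8] flags=1000 → (cmp)
[9] flags=1000 LE?T → r0=0x7e
[10] flags=1000 NE?T → r0=0xef

VAL = 0x0a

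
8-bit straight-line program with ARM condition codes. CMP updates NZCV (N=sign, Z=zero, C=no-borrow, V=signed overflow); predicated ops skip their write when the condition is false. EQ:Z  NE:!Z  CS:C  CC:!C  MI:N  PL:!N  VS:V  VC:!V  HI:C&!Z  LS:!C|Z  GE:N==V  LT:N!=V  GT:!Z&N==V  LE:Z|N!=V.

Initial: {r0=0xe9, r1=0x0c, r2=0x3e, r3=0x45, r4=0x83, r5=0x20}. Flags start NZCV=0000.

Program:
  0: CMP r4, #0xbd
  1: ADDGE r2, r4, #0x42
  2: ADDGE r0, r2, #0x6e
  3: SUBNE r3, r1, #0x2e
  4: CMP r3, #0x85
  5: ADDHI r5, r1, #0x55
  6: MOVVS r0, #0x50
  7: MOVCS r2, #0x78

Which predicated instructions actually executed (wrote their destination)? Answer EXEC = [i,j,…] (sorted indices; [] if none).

EXEC = [3,5,7]

0: ✓ CMP  NZCV=1000
1: · ADDGE
2: · ADDGE
3: ✓ SUBNE  r3←0xde
4: ✓ CMP  NZCV=0010
5: ✓ ADDHI  r5←0x61
6: · MOVVS
7: ✓ MOVCS  r2←0x78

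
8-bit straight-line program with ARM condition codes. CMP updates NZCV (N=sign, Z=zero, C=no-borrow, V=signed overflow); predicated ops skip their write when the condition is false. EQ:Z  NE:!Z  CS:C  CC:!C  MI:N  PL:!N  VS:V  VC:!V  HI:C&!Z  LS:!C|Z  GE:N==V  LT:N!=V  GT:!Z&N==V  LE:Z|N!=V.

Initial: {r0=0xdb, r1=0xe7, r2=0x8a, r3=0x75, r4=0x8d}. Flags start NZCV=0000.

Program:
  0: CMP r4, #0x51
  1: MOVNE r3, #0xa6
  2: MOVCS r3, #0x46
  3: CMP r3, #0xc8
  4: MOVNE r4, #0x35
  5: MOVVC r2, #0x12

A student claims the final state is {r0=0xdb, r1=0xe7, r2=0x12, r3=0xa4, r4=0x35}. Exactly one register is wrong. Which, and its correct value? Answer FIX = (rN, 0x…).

FIX = (r3, 0x46)

[0] flags=0011 → (cmp)
[1] flags=0011 NE?T → r3=0xa6
[2] flags=0011 CS?T → r3=0x46
[3] flags=0000 → (cmp)
[4] flags=0000 NE?T → r4=0x35
[5] flags=0000 VC?T → r2=0x12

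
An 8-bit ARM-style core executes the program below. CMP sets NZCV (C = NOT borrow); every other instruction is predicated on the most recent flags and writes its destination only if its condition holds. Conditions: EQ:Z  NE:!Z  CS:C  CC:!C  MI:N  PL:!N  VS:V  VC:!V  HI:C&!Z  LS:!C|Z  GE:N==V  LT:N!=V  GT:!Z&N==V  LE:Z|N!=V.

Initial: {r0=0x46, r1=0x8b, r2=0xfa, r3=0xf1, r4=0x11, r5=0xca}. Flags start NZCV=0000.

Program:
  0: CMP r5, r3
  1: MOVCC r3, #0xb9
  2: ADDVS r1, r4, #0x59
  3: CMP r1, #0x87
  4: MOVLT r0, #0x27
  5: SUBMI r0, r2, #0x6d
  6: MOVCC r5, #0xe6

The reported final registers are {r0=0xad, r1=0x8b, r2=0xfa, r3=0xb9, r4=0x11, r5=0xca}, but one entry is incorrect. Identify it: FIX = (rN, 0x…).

FIX = (r0, 0x46)

0: ✓ CMP  NZCV=1000
1: ✓ MOVCC  r3←0xb9
2: · ADDVS
3: ✓ CMP  NZCV=0010
4: · MOVLT
5: · SUBMI
6: · MOVCC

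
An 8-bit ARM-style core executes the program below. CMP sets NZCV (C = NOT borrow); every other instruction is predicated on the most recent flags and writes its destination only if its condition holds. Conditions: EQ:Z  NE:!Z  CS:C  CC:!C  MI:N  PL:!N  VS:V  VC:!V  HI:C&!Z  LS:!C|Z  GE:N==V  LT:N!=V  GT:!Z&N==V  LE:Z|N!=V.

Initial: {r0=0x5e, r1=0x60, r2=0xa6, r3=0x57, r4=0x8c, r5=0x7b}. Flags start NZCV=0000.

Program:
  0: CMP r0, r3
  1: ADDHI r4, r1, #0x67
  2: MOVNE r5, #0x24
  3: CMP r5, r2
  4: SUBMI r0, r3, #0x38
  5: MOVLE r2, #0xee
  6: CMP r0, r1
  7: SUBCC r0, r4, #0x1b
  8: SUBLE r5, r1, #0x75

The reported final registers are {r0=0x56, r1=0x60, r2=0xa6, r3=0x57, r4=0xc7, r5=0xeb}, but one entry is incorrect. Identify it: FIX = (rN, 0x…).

FIX = (r0, 0xac)

[0] flags=0010 → (cmp)
[1] flags=0010 HI?T → r4=0xc7
[2] flags=0010 NE?T → r5=0x24
[3] flags=0000 → (cmp)
[4] flags=0000 MI?F → skip
[5] flags=0000 LE?F → skip
[6] flags=1000 → (cmp)
[7] flags=1000 CC?T → r0=0xac
[8] flags=1000 LE?T → r5=0xeb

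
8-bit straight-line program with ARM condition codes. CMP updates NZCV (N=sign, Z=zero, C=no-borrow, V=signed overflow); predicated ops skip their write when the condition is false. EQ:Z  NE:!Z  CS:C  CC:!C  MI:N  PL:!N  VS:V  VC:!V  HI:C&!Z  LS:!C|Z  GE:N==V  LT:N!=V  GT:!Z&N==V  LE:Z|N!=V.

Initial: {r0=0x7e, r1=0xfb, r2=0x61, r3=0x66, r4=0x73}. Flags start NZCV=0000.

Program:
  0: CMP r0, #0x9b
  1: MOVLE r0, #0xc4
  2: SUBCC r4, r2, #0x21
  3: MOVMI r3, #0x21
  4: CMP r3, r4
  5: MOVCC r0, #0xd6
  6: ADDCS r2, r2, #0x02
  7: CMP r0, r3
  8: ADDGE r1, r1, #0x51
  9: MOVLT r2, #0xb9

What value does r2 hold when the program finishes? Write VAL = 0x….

VAL = 0xb9

0: ✓ CMP  NZCV=1001
1: · MOVLE
2: ✓ SUBCC  r4←0x40
3: ✓ MOVMI  r3←0x21
4: ✓ CMP  NZCV=1000
5: ✓ MOVCC  r0←0xd6
6: · ADDCS
7: ✓ CMP  NZCV=1010
8: · ADDGE
9: ✓ MOVLT  r2←0xb9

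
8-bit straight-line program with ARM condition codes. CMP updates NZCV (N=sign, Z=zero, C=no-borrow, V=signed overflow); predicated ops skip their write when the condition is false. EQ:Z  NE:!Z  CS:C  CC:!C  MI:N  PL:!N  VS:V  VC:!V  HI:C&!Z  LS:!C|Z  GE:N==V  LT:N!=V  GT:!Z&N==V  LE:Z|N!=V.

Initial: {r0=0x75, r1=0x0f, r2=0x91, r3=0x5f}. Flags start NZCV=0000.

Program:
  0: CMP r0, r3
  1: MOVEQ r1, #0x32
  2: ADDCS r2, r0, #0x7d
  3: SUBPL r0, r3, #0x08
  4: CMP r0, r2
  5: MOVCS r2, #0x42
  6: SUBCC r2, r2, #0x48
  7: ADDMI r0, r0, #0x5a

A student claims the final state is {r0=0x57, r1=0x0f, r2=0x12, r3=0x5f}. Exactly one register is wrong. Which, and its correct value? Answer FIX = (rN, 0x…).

FIX = (r2, 0xaa)

0: ✓ CMP  NZCV=0010
1: · MOVEQ
2: ✓ ADDCS  r2←0xf2
3: ✓ SUBPL  r0←0x57
4: ✓ CMP  NZCV=0000
5: · MOVCS
6: ✓ SUBCC  r2←0xaa
7: · ADDMI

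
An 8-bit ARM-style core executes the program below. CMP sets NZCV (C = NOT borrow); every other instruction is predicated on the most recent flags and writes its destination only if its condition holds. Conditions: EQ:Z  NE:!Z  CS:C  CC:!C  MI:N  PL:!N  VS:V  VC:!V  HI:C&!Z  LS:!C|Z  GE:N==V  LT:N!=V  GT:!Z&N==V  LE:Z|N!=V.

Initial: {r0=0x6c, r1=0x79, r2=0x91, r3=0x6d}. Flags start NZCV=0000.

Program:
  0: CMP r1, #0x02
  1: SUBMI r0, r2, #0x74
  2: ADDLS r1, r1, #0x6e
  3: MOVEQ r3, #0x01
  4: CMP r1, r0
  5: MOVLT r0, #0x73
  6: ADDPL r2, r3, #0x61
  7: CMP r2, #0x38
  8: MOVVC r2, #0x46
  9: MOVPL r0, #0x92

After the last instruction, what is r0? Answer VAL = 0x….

0: ✓ CMP  NZCV=0010
1: · SUBMI
2: · ADDLS
3: · MOVEQ
4: ✓ CMP  NZCV=0010
5: · MOVLT
6: ✓ ADDPL  r2←0xce
7: ✓ CMP  NZCV=1010
8: ✓ MOVVC  r2←0x46
9: · MOVPL

VAL = 0x6c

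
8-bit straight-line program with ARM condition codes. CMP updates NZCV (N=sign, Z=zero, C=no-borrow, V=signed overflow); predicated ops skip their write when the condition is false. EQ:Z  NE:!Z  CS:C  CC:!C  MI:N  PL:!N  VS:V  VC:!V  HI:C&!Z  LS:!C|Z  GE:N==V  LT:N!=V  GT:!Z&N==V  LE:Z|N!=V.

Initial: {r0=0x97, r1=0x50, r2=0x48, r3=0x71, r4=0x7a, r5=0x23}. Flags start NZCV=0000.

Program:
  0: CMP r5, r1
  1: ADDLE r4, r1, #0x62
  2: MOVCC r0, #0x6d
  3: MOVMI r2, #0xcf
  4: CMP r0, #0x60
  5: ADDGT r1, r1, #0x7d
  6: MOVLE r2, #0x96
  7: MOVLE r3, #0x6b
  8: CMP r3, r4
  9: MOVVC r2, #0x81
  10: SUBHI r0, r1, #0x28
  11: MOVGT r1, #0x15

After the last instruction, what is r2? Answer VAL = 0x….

[0] flags=1000 → (cmp)
[1] flags=1000 LE?T → r4=0xb2
[2] flags=1000 CC?T → r0=0x6d
[3] flags=1000 MI?T → r2=0xcf
[4] flags=0010 → (cmp)
[5] flags=0010 GT?T → r1=0xcd
[6] flags=0010 LE?F → skip
[7] flags=0010 LE?F → skip
[8] flags=1001 → (cmp)
[9] flags=1001 VC?F → skip
[10] flags=1001 HI?F → skip
[11] flags=1001 GT?T → r1=0x15

VAL = 0xcf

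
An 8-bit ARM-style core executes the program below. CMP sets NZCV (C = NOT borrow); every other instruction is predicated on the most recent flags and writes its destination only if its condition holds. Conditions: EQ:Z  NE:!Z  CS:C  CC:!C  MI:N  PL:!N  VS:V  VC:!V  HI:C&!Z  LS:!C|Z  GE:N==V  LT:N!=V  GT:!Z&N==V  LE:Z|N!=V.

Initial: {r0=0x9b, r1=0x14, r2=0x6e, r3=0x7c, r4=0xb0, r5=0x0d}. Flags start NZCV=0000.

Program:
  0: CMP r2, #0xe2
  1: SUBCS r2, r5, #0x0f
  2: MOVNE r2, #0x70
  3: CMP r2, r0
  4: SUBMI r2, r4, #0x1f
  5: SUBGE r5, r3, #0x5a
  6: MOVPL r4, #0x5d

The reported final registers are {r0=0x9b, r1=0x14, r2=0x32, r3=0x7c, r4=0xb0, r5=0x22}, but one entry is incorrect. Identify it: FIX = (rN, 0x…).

[0] flags=1001 → (cmp)
[1] flags=1001 CS?F → skip
[2] flags=1001 NE?T → r2=0x70
[3] flags=1001 → (cmp)
[4] flags=1001 MI?T → r2=0x91
[5] flags=1001 GE?T → r5=0x22
[6] flags=1001 PL?F → skip

FIX = (r2, 0x91)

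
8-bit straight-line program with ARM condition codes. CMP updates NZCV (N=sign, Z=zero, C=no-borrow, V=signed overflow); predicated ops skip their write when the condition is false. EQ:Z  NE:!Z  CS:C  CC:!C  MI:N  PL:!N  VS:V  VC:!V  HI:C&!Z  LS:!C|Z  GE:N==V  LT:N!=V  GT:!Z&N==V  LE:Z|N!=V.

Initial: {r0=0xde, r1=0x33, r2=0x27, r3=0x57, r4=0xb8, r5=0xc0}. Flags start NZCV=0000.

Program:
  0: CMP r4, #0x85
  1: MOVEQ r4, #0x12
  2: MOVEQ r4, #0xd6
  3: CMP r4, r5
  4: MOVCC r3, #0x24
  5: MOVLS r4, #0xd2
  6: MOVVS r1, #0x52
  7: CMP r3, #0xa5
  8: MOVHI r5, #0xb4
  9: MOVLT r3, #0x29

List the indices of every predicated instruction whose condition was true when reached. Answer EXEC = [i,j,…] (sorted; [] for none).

EXEC = [4,5]

0: ✓ CMP  NZCV=0010
1: · MOVEQ
2: · MOVEQ
3: ✓ CMP  NZCV=1000
4: ✓ MOVCC  r3←0x24
5: ✓ MOVLS  r4←0xd2
6: · MOVVS
7: ✓ CMP  NZCV=0000
8: · MOVHI
9: · MOVLT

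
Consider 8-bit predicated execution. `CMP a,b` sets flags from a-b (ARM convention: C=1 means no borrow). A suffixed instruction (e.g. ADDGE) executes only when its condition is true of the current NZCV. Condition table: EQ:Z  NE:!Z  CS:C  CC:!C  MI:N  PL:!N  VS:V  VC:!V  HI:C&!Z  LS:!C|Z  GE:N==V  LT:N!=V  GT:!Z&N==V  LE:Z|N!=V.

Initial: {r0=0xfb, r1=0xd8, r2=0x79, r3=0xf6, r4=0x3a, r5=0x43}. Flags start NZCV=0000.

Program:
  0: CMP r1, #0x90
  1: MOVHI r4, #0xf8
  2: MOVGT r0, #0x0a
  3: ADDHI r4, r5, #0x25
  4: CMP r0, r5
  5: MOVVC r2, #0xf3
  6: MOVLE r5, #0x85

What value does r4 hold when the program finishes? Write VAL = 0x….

VAL = 0x68

0: ✓ CMP  NZCV=0010
1: ✓ MOVHI  r4←0xf8
2: ✓ MOVGT  r0←0x0a
3: ✓ ADDHI  r4←0x68
4: ✓ CMP  NZCV=1000
5: ✓ MOVVC  r2←0xf3
6: ✓ MOVLE  r5←0x85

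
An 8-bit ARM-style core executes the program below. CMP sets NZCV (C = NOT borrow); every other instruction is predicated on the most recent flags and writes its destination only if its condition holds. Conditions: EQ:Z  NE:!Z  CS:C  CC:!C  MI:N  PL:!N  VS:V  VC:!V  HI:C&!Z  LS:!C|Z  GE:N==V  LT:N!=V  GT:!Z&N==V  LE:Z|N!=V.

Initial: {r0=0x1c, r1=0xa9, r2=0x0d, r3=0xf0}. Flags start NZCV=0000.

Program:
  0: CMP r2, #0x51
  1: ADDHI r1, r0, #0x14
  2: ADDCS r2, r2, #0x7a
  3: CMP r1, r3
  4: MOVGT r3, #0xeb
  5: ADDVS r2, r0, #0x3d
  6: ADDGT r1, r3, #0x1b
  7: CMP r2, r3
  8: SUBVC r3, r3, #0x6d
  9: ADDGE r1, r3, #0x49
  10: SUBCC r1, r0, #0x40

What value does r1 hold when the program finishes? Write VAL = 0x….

[0] flags=1000 → (cmp)
[1] flags=1000 HI?F → skip
[2] flags=1000 CS?F → skip
[3] flags=1000 → (cmp)
[4] flags=1000 GT?F → skip
[5] flags=1000 VS?F → skip
[6] flags=1000 GT?F → skip
[7] flags=0000 → (cmp)
[8] flags=0000 VC?T → r3=0x83
[9] flags=0000 GE?T → r1=0xcc
[10] flags=0000 CC?T → r1=0xdc

VAL = 0xdc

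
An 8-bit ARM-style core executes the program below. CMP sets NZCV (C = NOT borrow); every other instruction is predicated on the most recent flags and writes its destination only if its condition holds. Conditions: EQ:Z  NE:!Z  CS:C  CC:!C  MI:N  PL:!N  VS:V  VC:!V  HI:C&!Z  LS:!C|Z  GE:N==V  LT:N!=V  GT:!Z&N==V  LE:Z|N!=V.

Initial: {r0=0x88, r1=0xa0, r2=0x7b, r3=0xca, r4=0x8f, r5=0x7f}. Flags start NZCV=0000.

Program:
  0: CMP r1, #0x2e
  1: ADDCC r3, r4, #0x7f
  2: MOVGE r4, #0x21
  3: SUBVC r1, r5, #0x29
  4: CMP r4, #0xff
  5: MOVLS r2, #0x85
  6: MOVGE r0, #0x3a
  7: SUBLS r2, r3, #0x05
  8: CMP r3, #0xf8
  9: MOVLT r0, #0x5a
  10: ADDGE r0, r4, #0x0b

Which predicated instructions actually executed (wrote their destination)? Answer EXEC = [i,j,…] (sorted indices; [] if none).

EXEC = [5,7,9]

0: ✓ CMP  NZCV=0011
1: · ADDCC
2: · MOVGE
3: · SUBVC
4: ✓ CMP  NZCV=1000
5: ✓ MOVLS  r2←0x85
6: · MOVGE
7: ✓ SUBLS  r2←0xc5
8: ✓ CMP  NZCV=1000
9: ✓ MOVLT  r0←0x5a
10: · ADDGE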